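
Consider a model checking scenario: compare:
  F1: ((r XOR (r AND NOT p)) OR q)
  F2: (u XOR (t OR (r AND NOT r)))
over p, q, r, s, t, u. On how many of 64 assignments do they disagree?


F1 = ((r XOR (r AND NOT p)) OR q)
F2 = (u XOR (t OR (r AND NOT r)))
Evaluate both on each of 64 rows (bits = p,q,r,s,t,u):
  row 0 [000000]: F1=0 F2=0 -> 0
  row 1 [000001]: F1=0 F2=1 (differ) -> 1
  row 2 [000010]: F1=0 F2=1 (differ) -> 1
  row 3 [000011]: F1=0 F2=0 -> 0
  row 4 [000100]: F1=0 F2=0 -> 0
  (every remaining row is evaluated the same way; all 64 results are listed next)
Full result column, 8 rows per line (p,q,r fixed per line; s,t,u runs 000..111 left to right):
  rows 0-7 [p,q,r=000]: 01100110  (ones: 4)
  rows 8-15 [p,q,r=001]: 01100110  (ones: 4)
  rows 16-23 [p,q,r=010]: 10011001  (ones: 4)
  rows 24-31 [p,q,r=011]: 10011001  (ones: 4)
  rows 32-39 [p,q,r=100]: 01100110  (ones: 4)
  rows 40-47 [p,q,r=101]: 10011001  (ones: 4)
  rows 48-55 [p,q,r=110]: 10011001  (ones: 4)
  rows 56-63 [p,q,r=111]: 10011001  (ones: 4)
Disagreements = 4+4+4+4+4+4+4+4 = 32

32


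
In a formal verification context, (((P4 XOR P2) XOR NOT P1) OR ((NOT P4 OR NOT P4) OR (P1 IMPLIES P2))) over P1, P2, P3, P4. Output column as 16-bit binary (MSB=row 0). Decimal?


Formula: (((P4 XOR P2) XOR NOT P1) OR ((NOT P4 OR NOT P4) OR (P1 IMPLIES P2))) over P1, P2, P3, P4 (16 rows)
Evaluate each row (bits = P1,P2,P3,P4, MSB first):
  row 0 [0000]: (((0 XOR 0) XOR NOT 0) OR ((NOT 0 OR NOT 0) OR (0 IMPLIES 0))) -> 1
  row 1 [0001]: (((1 XOR 0) XOR NOT 0) OR ((NOT 1 OR NOT 1) OR (0 IMPLIES 0))) -> 1
  row 2 [0010]: (((0 XOR 0) XOR NOT 0) OR ((NOT 0 OR NOT 0) OR (0 IMPLIES 0))) -> 1
  row 3 [0011]: (((1 XOR 0) XOR NOT 0) OR ((NOT 1 OR NOT 1) OR (0 IMPLIES 0))) -> 1
  row 4 [0100]: (((0 XOR 1) XOR NOT 0) OR ((NOT 0 OR NOT 0) OR (0 IMPLIES 1))) -> 1
  row 5 [0101]: (((1 XOR 1) XOR NOT 0) OR ((NOT 1 OR NOT 1) OR (0 IMPLIES 1))) -> 1
  row 6 [0110]: (((0 XOR 1) XOR NOT 0) OR ((NOT 0 OR NOT 0) OR (0 IMPLIES 1))) -> 1
  row 7 [0111]: (((1 XOR 1) XOR NOT 0) OR ((NOT 1 OR NOT 1) OR (0 IMPLIES 1))) -> 1
  row 8 [1000]: (((0 XOR 0) XOR NOT 1) OR ((NOT 0 OR NOT 0) OR (1 IMPLIES 0))) -> 1
  row 9 [1001]: (((1 XOR 0) XOR NOT 1) OR ((NOT 1 OR NOT 1) OR (1 IMPLIES 0))) -> 1
  row 10 [1010]: (((0 XOR 0) XOR NOT 1) OR ((NOT 0 OR NOT 0) OR (1 IMPLIES 0))) -> 1
  row 11 [1011]: (((1 XOR 0) XOR NOT 1) OR ((NOT 1 OR NOT 1) OR (1 IMPLIES 0))) -> 1
  row 12 [1100]: (((0 XOR 1) XOR NOT 1) OR ((NOT 0 OR NOT 0) OR (1 IMPLIES 1))) -> 1
  row 13 [1101]: (((1 XOR 1) XOR NOT 1) OR ((NOT 1 OR NOT 1) OR (1 IMPLIES 1))) -> 1
  row 14 [1110]: (((0 XOR 1) XOR NOT 1) OR ((NOT 0 OR NOT 0) OR (1 IMPLIES 1))) -> 1
  row 15 [1111]: (((1 XOR 1) XOR NOT 1) OR ((NOT 1 OR NOT 1) OR (1 IMPLIES 1))) -> 1
Full result column, 4 rows per line (P1,P2 fixed per line; P3,P4 runs 00..11 left to right):
  rows 0-3 [P1,P2=00]: 1111  = hex F
  rows 4-7 [P1,P2=01]: 1111  = hex F
  rows 8-11 [P1,P2=10]: 1111  = hex F
  rows 12-15 [P1,P2=11]: 1111  = hex F
Output column (row 0 .. row 15) = 1111111111111111
Output column grouped in 4s = 1111 1111 1111 1111 = 0xFFFF
Convert to decimal digit by digit (value = value*16 + digit):
  F -> 15
  15*16 + 15 (F) = 255
  255*16 + 15 (F) = 4095
  4095*16 + 15 (F) = 65535
Decimal = 65535

65535


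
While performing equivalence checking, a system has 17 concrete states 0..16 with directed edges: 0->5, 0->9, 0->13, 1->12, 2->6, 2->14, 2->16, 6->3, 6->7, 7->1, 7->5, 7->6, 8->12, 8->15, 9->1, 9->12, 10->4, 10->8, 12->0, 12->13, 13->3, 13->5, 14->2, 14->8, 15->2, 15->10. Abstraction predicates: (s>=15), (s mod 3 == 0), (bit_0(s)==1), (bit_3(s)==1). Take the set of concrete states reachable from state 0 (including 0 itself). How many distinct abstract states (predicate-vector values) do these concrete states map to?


BFS from 0:
Concrete reachable: {0, 1, 3, 5, 9, 12, 13}
Abstract via predicates (s>=15), (s mod 3 == 0), (bit_0(s)==1), (bit_3(s)==1):
  (0,0,1,0) <- {1, 5}
  (0,0,1,1) <- {13}
  (0,1,0,0) <- {0}
  (0,1,0,1) <- {12}
  (0,1,1,0) <- {3}
  (0,1,1,1) <- {9}
Distinct abstract states = 6

6


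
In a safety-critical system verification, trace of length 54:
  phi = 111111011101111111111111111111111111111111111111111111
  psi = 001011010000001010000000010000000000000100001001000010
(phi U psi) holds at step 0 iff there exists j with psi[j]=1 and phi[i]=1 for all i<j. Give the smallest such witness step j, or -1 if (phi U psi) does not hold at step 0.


(phi U psi) at 0: need smallest j with psi[j]=1 and phi[i]=1 for all i in [0,j).
Scan from step 0:
  step 0: phi=1, psi=0 -> continue
  step 1: phi=1, psi=0 -> continue
  step 2: psi=1 and phi held for [0,2) -> witness found
Witness step = 2

2


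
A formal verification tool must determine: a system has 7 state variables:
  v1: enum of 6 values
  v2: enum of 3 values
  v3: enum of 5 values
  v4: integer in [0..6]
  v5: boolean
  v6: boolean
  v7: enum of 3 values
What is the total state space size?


State space = product of domain sizes of all variables.
Domain sizes:
  v1 (enum of 6 values): 6
  v2 (enum of 3 values): 3
  v3 (enum of 5 values): 5
  v4 (integer in [0..6]): 7
  v5 (boolean): 2
  v6 (boolean): 2
  v7 (enum of 3 values): 3
Product = 6 * 3 * 5 * 7 * 2 * 2 * 3 = 7560

7560


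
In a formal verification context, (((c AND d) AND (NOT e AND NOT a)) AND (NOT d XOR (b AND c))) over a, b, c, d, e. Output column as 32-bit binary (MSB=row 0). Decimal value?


Formula: (((c AND d) AND (NOT e AND NOT a)) AND (NOT d XOR (b AND c))) over a, b, c, d, e (32 rows)
Evaluate each row (bits = a,b,c,d,e, MSB first):
  row 0 [00000]: (((0 AND 0) AND (NOT 0 AND NOT 0)) AND (NOT 0 XOR (0 AND 0))) -> 0
  row 1 [00001]: (((0 AND 0) AND (NOT 1 AND NOT 0)) AND (NOT 0 XOR (0 AND 0))) -> 0
  row 2 [00010]: (((0 AND 1) AND (NOT 0 AND NOT 0)) AND (NOT 1 XOR (0 AND 0))) -> 0
  row 3 [00011]: (((0 AND 1) AND (NOT 1 AND NOT 0)) AND (NOT 1 XOR (0 AND 0))) -> 0
  row 4 [00100]: (((1 AND 0) AND (NOT 0 AND NOT 0)) AND (NOT 0 XOR (0 AND 1))) -> 0
  row 5 [00101]: (((1 AND 0) AND (NOT 1 AND NOT 0)) AND (NOT 0 XOR (0 AND 1))) -> 0
  row 6 [00110]: (((1 AND 1) AND (NOT 0 AND NOT 0)) AND (NOT 1 XOR (0 AND 1))) -> 0
  row 7 [00111]: (((1 AND 1) AND (NOT 1 AND NOT 0)) AND (NOT 1 XOR (0 AND 1))) -> 0
  row 8 [01000]: (((0 AND 0) AND (NOT 0 AND NOT 0)) AND (NOT 0 XOR (1 AND 0))) -> 0
  row 9 [01001]: (((0 AND 0) AND (NOT 1 AND NOT 0)) AND (NOT 0 XOR (1 AND 0))) -> 0
  row 10 [01010]: (((0 AND 1) AND (NOT 0 AND NOT 0)) AND (NOT 1 XOR (1 AND 0))) -> 0
  row 11 [01011]: (((0 AND 1) AND (NOT 1 AND NOT 0)) AND (NOT 1 XOR (1 AND 0))) -> 0
  row 12 [01100]: (((1 AND 0) AND (NOT 0 AND NOT 0)) AND (NOT 0 XOR (1 AND 1))) -> 0
  row 13 [01101]: (((1 AND 0) AND (NOT 1 AND NOT 0)) AND (NOT 0 XOR (1 AND 1))) -> 0
  row 14 [01110]: (((1 AND 1) AND (NOT 0 AND NOT 0)) AND (NOT 1 XOR (1 AND 1))) -> 1
  row 15 [01111]: (((1 AND 1) AND (NOT 1 AND NOT 0)) AND (NOT 1 XOR (1 AND 1))) -> 0
  row 16 [10000]: (((0 AND 0) AND (NOT 0 AND NOT 1)) AND (NOT 0 XOR (0 AND 0))) -> 0
  row 17 [10001]: (((0 AND 0) AND (NOT 1 AND NOT 1)) AND (NOT 0 XOR (0 AND 0))) -> 0
  row 18 [10010]: (((0 AND 1) AND (NOT 0 AND NOT 1)) AND (NOT 1 XOR (0 AND 0))) -> 0
  row 19 [10011]: (((0 AND 1) AND (NOT 1 AND NOT 1)) AND (NOT 1 XOR (0 AND 0))) -> 0
  row 20 [10100]: (((1 AND 0) AND (NOT 0 AND NOT 1)) AND (NOT 0 XOR (0 AND 1))) -> 0
  row 21 [10101]: (((1 AND 0) AND (NOT 1 AND NOT 1)) AND (NOT 0 XOR (0 AND 1))) -> 0
  row 22 [10110]: (((1 AND 1) AND (NOT 0 AND NOT 1)) AND (NOT 1 XOR (0 AND 1))) -> 0
  row 23 [10111]: (((1 AND 1) AND (NOT 1 AND NOT 1)) AND (NOT 1 XOR (0 AND 1))) -> 0
  row 24 [11000]: (((0 AND 0) AND (NOT 0 AND NOT 1)) AND (NOT 0 XOR (1 AND 0))) -> 0
  row 25 [11001]: (((0 AND 0) AND (NOT 1 AND NOT 1)) AND (NOT 0 XOR (1 AND 0))) -> 0
  row 26 [11010]: (((0 AND 1) AND (NOT 0 AND NOT 1)) AND (NOT 1 XOR (1 AND 0))) -> 0
  row 27 [11011]: (((0 AND 1) AND (NOT 1 AND NOT 1)) AND (NOT 1 XOR (1 AND 0))) -> 0
  row 28 [11100]: (((1 AND 0) AND (NOT 0 AND NOT 1)) AND (NOT 0 XOR (1 AND 1))) -> 0
  row 29 [11101]: (((1 AND 0) AND (NOT 1 AND NOT 1)) AND (NOT 0 XOR (1 AND 1))) -> 0
  row 30 [11110]: (((1 AND 1) AND (NOT 0 AND NOT 1)) AND (NOT 1 XOR (1 AND 1))) -> 0
  row 31 [11111]: (((1 AND 1) AND (NOT 1 AND NOT 1)) AND (NOT 1 XOR (1 AND 1))) -> 0
Full result column, 4 rows per line (a,b,c fixed per line; d,e runs 00..11 left to right):
  rows 0-3 [a,b,c=000]: 0000  = hex 0
  rows 4-7 [a,b,c=001]: 0000  = hex 0
  rows 8-11 [a,b,c=010]: 0000  = hex 0
  rows 12-15 [a,b,c=011]: 0010  = hex 2
  rows 16-19 [a,b,c=100]: 0000  = hex 0
  rows 20-23 [a,b,c=101]: 0000  = hex 0
  rows 24-27 [a,b,c=110]: 0000  = hex 0
  rows 28-31 [a,b,c=111]: 0000  = hex 0
Output column (row 0 .. row 31) = 00000000000000100000000000000000
Output column grouped in 4s = 0000 0000 0000 0010 0000 0000 0000 0000 = 0x00020000
Convert to decimal digit by digit (value = value*16 + digit):
  0 -> 0
  0*16 + 0 = 0
  0*16 + 0 = 0
  0*16 + 2 = 2
  2*16 + 0 = 32
  32*16 + 0 = 512
  512*16 + 0 = 8192
  8192*16 + 0 = 131072
Decimal = 131072

131072


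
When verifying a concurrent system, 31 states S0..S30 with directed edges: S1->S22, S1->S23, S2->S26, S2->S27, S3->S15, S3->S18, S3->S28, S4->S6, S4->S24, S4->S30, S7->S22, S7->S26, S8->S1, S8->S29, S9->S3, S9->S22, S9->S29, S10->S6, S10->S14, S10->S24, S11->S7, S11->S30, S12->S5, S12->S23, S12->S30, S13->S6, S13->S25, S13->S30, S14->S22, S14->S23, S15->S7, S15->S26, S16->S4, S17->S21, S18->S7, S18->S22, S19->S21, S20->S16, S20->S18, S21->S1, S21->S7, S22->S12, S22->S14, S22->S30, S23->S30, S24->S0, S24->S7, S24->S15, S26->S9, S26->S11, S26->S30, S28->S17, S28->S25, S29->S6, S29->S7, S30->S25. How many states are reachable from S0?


BFS from S0:
  layer 0: {S0}
Reachable set: {S0}
Count = 1

1


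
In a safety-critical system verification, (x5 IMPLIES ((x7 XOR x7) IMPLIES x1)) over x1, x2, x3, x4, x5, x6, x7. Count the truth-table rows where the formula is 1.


Formula: (x5 IMPLIES ((x7 XOR x7) IMPLIES x1)) over 7 vars (128 rows)
Evaluate each row (x1, x2, x3, x4, x5, x6, x7 as bits, MSB first):
  row 0 [0000000]: (0 IMPLIES ((0 XOR 0) IMPLIES 0)) -> 1
  row 1 [0000001]: (0 IMPLIES ((1 XOR 1) IMPLIES 0)) -> 1
  row 2 [0000010]: (0 IMPLIES ((0 XOR 0) IMPLIES 0)) -> 1
  row 3 [0000011]: (0 IMPLIES ((1 XOR 1) IMPLIES 0)) -> 1
  row 4 [0000100]: (1 IMPLIES ((0 XOR 0) IMPLIES 0)) -> 1
  (every remaining row is evaluated the same way; all 128 results are listed next)
Full result column, 8 rows per line (x1,x2,x3,x4 fixed per line; x5,x6,x7 runs 000..111 left to right):
  rows 0-7 [x1,x2,x3,x4=0000]: 11111111  (ones: 8)
  rows 8-15 [x1,x2,x3,x4=0001]: 11111111  (ones: 8)
  rows 16-23 [x1,x2,x3,x4=0010]: 11111111  (ones: 8)
  rows 24-31 [x1,x2,x3,x4=0011]: 11111111  (ones: 8)
  rows 32-39 [x1,x2,x3,x4=0100]: 11111111  (ones: 8)
  rows 40-47 [x1,x2,x3,x4=0101]: 11111111  (ones: 8)
  rows 48-55 [x1,x2,x3,x4=0110]: 11111111  (ones: 8)
  rows 56-63 [x1,x2,x3,x4=0111]: 11111111  (ones: 8)
  rows 64-71 [x1,x2,x3,x4=1000]: 11111111  (ones: 8)
  rows 72-79 [x1,x2,x3,x4=1001]: 11111111  (ones: 8)
  rows 80-87 [x1,x2,x3,x4=1010]: 11111111  (ones: 8)
  rows 88-95 [x1,x2,x3,x4=1011]: 11111111  (ones: 8)
  rows 96-103 [x1,x2,x3,x4=1100]: 11111111  (ones: 8)
  rows 104-111 [x1,x2,x3,x4=1101]: 11111111  (ones: 8)
  rows 112-119 [x1,x2,x3,x4=1110]: 11111111  (ones: 8)
  rows 120-127 [x1,x2,x3,x4=1111]: 11111111  (ones: 8)
Count of 1-rows = 8+8+8+8+8+8+8+8+8+8+8+8+8+8+8+8 = 128

128


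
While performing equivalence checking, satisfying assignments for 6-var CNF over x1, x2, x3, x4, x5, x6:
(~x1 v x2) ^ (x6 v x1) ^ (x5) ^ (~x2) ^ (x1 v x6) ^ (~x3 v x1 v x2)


CNF with 6 clauses over 6 vars (64 assignments).
An assignment satisfies CNF iff every clause has >=1 true literal.
Check each row (bits = x1,x2,x3,x4,x5,x6; clause T/F shown):
  row 0 [000000]: clauses=TFFTFT -> 0
  row 1 [000001]: clauses=TTFTTT -> 0
  row 2 [000010]: clauses=TFTTFT -> 0
  row 3 [000011]: clauses=TTTTTT -> 1
  row 4 [000100]: clauses=TFFTFT -> 0
  (every remaining row is evaluated the same way; all 64 results are listed next)
Full result column, 8 rows per line (x1,x2,x3 fixed per line; x4,x5,x6 runs 000..111 left to right):
  rows 0-7 [x1,x2,x3=000]: 00010001  (ones: 2)
  rows 8-15 [x1,x2,x3=001]: 00000000  (ones: 0)
  rows 16-23 [x1,x2,x3=010]: 00000000  (ones: 0)
  rows 24-31 [x1,x2,x3=011]: 00000000  (ones: 0)
  rows 32-39 [x1,x2,x3=100]: 00000000  (ones: 0)
  rows 40-47 [x1,x2,x3=101]: 00000000  (ones: 0)
  rows 48-55 [x1,x2,x3=110]: 00000000  (ones: 0)
  rows 56-63 [x1,x2,x3=111]: 00000000  (ones: 0)
Satisfying assignments = 2+0+0+0+0+0+0+0 = 2

2


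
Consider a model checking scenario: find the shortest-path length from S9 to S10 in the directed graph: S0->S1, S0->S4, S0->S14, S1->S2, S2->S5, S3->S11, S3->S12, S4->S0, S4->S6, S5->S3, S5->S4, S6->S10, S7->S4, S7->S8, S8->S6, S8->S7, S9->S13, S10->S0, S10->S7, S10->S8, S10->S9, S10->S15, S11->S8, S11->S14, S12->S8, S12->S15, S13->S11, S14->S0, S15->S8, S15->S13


BFS layer-by-layer from S9:
  dist 0: {S9}
  dist 1: {S13}
  dist 2: {S11}
  dist 3: {S8, S14}
  dist 4: {S0, S6, S7}
  dist 5: {S1, S4, S10}
  -> S10 reached at distance 5
Shortest path length = 5

5


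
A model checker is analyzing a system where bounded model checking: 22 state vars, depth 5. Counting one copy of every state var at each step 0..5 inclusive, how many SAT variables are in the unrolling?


BMC unrolls to depth k, creating one copy of each state var for steps 0..k.
Step count = 5 + 1 = 6 (steps 0 through 5)
Vars per step = 22
Total = 22 * 6 = 132

132


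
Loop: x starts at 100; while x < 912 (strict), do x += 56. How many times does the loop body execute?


Step 1: x goes from 100 toward 912 by 56; the body runs while x<912, so iterations = ceil((bound-start)/step)
Step 2: Distance=812
Step 3: ceil(812/56)=15

15


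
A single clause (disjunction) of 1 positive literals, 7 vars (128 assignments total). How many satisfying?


Step 1: Total=2^7=128
Step 2: Unsat when all 1 false: 2^6=64
Step 3: Sat=128-64=64

64


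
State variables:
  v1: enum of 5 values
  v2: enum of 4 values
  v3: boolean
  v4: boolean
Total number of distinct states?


State space = product of domain sizes of all variables.
Domain sizes:
  v1 (enum of 5 values): 5
  v2 (enum of 4 values): 4
  v3 (boolean): 2
  v4 (boolean): 2
Product = 5 * 4 * 2 * 2 = 80

80


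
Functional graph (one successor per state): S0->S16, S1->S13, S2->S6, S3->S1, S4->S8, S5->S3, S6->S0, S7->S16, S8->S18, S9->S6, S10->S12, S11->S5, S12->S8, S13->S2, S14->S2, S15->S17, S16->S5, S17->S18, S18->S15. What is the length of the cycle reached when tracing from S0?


Trace from S0 until a state repeats:
  S0 -> S16 -> S5 -> S3 -> S1 -> S13 -> S2 -> S6 -> S0
S0 first seen at step 0, revisited at step 8.
Cycle length = 8 - 0 = 8

8


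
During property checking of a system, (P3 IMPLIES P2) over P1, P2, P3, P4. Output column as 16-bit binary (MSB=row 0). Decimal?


Formula: (P3 IMPLIES P2) over P1, P2, P3, P4 (16 rows)
Evaluate each row (bits = P1,P2,P3,P4, MSB first):
  row 0 [0000]: (0 IMPLIES 0) -> 1
  row 1 [0001]: (0 IMPLIES 0) -> 1
  row 2 [0010]: (1 IMPLIES 0) -> 0
  row 3 [0011]: (1 IMPLIES 0) -> 0
  row 4 [0100]: (0 IMPLIES 1) -> 1
  row 5 [0101]: (0 IMPLIES 1) -> 1
  row 6 [0110]: (1 IMPLIES 1) -> 1
  row 7 [0111]: (1 IMPLIES 1) -> 1
  row 8 [1000]: (0 IMPLIES 0) -> 1
  row 9 [1001]: (0 IMPLIES 0) -> 1
  row 10 [1010]: (1 IMPLIES 0) -> 0
  row 11 [1011]: (1 IMPLIES 0) -> 0
  row 12 [1100]: (0 IMPLIES 1) -> 1
  row 13 [1101]: (0 IMPLIES 1) -> 1
  row 14 [1110]: (1 IMPLIES 1) -> 1
  row 15 [1111]: (1 IMPLIES 1) -> 1
Full result column, 4 rows per line (P1,P2 fixed per line; P3,P4 runs 00..11 left to right):
  rows 0-3 [P1,P2=00]: 1100  = hex C
  rows 4-7 [P1,P2=01]: 1111  = hex F
  rows 8-11 [P1,P2=10]: 1100  = hex C
  rows 12-15 [P1,P2=11]: 1111  = hex F
Output column (row 0 .. row 15) = 1100111111001111
Output column grouped in 4s = 1100 1111 1100 1111 = 0xCFCF
Convert to decimal digit by digit (value = value*16 + digit):
  C -> 12
  12*16 + 15 (F) = 207
  207*16 + 12 (C) = 3324
  3324*16 + 15 (F) = 53199
Decimal = 53199

53199


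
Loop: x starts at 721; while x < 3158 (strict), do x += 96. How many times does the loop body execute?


Step 1: x goes from 721 toward 3158 by 96; the body runs while x<3158, so iterations = ceil((bound-start)/step)
Step 2: Distance=2437
Step 3: ceil(2437/96)=26

26


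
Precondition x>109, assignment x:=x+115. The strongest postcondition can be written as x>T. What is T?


Formula: sp(P, x:=E) = exists old_x. (x = E[old_x/x]) AND P[old_x/x] (old_x is the value of x before the assignment; eliminate old_x by solving x = E[old_x/x] for old_x)
Step 1: Precondition P: x>109, i.e. old_x > 109
Step 2: Assignment gives x = old_x + 115, so old_x = x - 115
Step 3: Substitute into P: x - 115 > 109
Step 4: Simplify: x > 109+115 = 224

224


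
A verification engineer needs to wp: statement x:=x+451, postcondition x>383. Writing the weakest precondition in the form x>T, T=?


Formula: wp(x:=E, P) = P[E/x] (substitute E for x in postcondition)
Step 1: Postcondition: x>383
Step 2: Substitute x+451 for x: x+451>383
Step 3: Solve for x: x > 383-451 = -68

-68


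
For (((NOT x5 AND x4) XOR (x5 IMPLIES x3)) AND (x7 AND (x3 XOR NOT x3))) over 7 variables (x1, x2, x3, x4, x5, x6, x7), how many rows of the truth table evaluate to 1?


Formula: (((NOT x5 AND x4) XOR (x5 IMPLIES x3)) AND (x7 AND (x3 XOR NOT x3))) over 7 vars (128 rows)
Evaluate each row (x1, x2, x3, x4, x5, x6, x7 as bits, MSB first):
  row 0 [0000000]: (((NOT 0 AND 0) XOR (0 IMPLIES 0)) AND (0 AND (0 XOR NOT 0))) -> 0
  row 1 [0000001]: (((NOT 0 AND 0) XOR (0 IMPLIES 0)) AND (1 AND (0 XOR NOT 0))) -> 1
  row 2 [0000010]: (((NOT 0 AND 0) XOR (0 IMPLIES 0)) AND (0 AND (0 XOR NOT 0))) -> 0
  row 3 [0000011]: (((NOT 0 AND 0) XOR (0 IMPLIES 0)) AND (1 AND (0 XOR NOT 0))) -> 1
  row 4 [0000100]: (((NOT 1 AND 0) XOR (1 IMPLIES 0)) AND (0 AND (0 XOR NOT 0))) -> 0
  (every remaining row is evaluated the same way; all 128 results are listed next)
Full result column, 8 rows per line (x1,x2,x3,x4 fixed per line; x5,x6,x7 runs 000..111 left to right):
  rows 0-7 [x1,x2,x3,x4=0000]: 01010000  (ones: 2)
  rows 8-15 [x1,x2,x3,x4=0001]: 00000000  (ones: 0)
  rows 16-23 [x1,x2,x3,x4=0010]: 01010101  (ones: 4)
  rows 24-31 [x1,x2,x3,x4=0011]: 00000101  (ones: 2)
  rows 32-39 [x1,x2,x3,x4=0100]: 01010000  (ones: 2)
  rows 40-47 [x1,x2,x3,x4=0101]: 00000000  (ones: 0)
  rows 48-55 [x1,x2,x3,x4=0110]: 01010101  (ones: 4)
  rows 56-63 [x1,x2,x3,x4=0111]: 00000101  (ones: 2)
  rows 64-71 [x1,x2,x3,x4=1000]: 01010000  (ones: 2)
  rows 72-79 [x1,x2,x3,x4=1001]: 00000000  (ones: 0)
  rows 80-87 [x1,x2,x3,x4=1010]: 01010101  (ones: 4)
  rows 88-95 [x1,x2,x3,x4=1011]: 00000101  (ones: 2)
  rows 96-103 [x1,x2,x3,x4=1100]: 01010000  (ones: 2)
  rows 104-111 [x1,x2,x3,x4=1101]: 00000000  (ones: 0)
  rows 112-119 [x1,x2,x3,x4=1110]: 01010101  (ones: 4)
  rows 120-127 [x1,x2,x3,x4=1111]: 00000101  (ones: 2)
Count of 1-rows = 2+0+4+2+2+0+4+2+2+0+4+2+2+0+4+2 = 32

32


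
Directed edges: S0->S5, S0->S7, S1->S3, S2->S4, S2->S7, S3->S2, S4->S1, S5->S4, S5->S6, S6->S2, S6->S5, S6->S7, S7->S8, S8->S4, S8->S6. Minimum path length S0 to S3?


BFS layer-by-layer from S0:
  dist 0: {S0}
  dist 1: {S5, S7}
  dist 2: {S4, S6, S8}
  dist 3: {S1, S2}
  dist 4: {S3}
  -> S3 reached at distance 4
Shortest path length = 4

4


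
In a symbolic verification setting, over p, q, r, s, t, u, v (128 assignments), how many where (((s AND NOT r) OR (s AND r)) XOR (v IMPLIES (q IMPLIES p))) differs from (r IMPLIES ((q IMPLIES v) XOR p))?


F1 = (((s AND NOT r) OR (s AND r)) XOR (v IMPLIES (q IMPLIES p)))
F2 = (r IMPLIES ((q IMPLIES v) XOR p))
Evaluate both on each of 128 rows (bits = p,q,r,s,t,u,v):
  row 0 [0000000]: F1=1 F2=1 -> 0
  row 1 [0000001]: F1=1 F2=1 -> 0
  row 2 [0000010]: F1=1 F2=1 -> 0
  row 3 [0000011]: F1=1 F2=1 -> 0
  row 4 [0000100]: F1=1 F2=1 -> 0
  (every remaining row is evaluated the same way; all 128 results are listed next)
Full result column, 8 rows per line (p,q,r,s fixed per line; t,u,v runs 000..111 left to right):
  rows 0-7 [p,q,r,s=0000]: 00000000  (ones: 0)
  rows 8-15 [p,q,r,s=0001]: 11111111  (ones: 8)
  rows 16-23 [p,q,r,s=0010]: 00000000  (ones: 0)
  rows 24-31 [p,q,r,s=0011]: 11111111  (ones: 8)
  rows 32-39 [p,q,r,s=0100]: 01010101  (ones: 4)
  rows 40-47 [p,q,r,s=0101]: 10101010  (ones: 4)
  rows 48-55 [p,q,r,s=0110]: 11111111  (ones: 8)
  rows 56-63 [p,q,r,s=0111]: 00000000  (ones: 0)
  rows 64-71 [p,q,r,s=1000]: 00000000  (ones: 0)
  rows 72-79 [p,q,r,s=1001]: 11111111  (ones: 8)
  rows 80-87 [p,q,r,s=1010]: 11111111  (ones: 8)
  rows 88-95 [p,q,r,s=1011]: 00000000  (ones: 0)
  rows 96-103 [p,q,r,s=1100]: 00000000  (ones: 0)
  rows 104-111 [p,q,r,s=1101]: 11111111  (ones: 8)
  rows 112-119 [p,q,r,s=1110]: 01010101  (ones: 4)
  rows 120-127 [p,q,r,s=1111]: 10101010  (ones: 4)
Disagreements = 0+8+0+8+4+4+8+0+0+8+8+0+0+8+4+4 = 64

64


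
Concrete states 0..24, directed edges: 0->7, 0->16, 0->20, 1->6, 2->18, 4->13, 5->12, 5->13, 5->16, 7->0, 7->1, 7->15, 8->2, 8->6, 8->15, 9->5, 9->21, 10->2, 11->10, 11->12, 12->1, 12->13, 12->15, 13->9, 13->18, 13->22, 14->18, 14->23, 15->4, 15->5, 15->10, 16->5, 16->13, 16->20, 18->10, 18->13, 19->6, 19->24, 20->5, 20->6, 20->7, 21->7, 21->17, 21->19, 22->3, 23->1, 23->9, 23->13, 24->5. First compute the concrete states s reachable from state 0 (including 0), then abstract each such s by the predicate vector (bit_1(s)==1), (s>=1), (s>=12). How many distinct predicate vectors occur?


BFS from 0:
Concrete reachable: {0, 1, 2, 3, 4, 5, 6, 7, 9, 10, 12, 13, 15, 16, 17, 18, 19, 20, 21, 22, 24}
Abstract via predicates (bit_1(s)==1), (s>=1), (s>=12):
  (0,0,0) <- {0}
  (0,1,0) <- {1, 4, 5, 9}
  (0,1,1) <- {12, 13, 16, 17, 20, 21, 24}
  (1,1,0) <- {2, 3, 6, 7, 10}
  (1,1,1) <- {15, 18, 19, 22}
Distinct abstract states = 5

5


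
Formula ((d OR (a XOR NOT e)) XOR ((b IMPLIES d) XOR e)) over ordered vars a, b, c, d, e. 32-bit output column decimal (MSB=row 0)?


Formula: ((d OR (a XOR NOT e)) XOR ((b IMPLIES d) XOR e)) over a, b, c, d, e (32 rows)
Evaluate each row (bits = a,b,c,d,e, MSB first):
  row 0 [00000]: ((0 OR (0 XOR NOT 0)) XOR ((0 IMPLIES 0) XOR 0)) -> 0
  row 1 [00001]: ((0 OR (0 XOR NOT 1)) XOR ((0 IMPLIES 0) XOR 1)) -> 0
  row 2 [00010]: ((1 OR (0 XOR NOT 0)) XOR ((0 IMPLIES 1) XOR 0)) -> 0
  row 3 [00011]: ((1 OR (0 XOR NOT 1)) XOR ((0 IMPLIES 1) XOR 1)) -> 1
  row 4 [00100]: ((0 OR (0 XOR NOT 0)) XOR ((0 IMPLIES 0) XOR 0)) -> 0
  row 5 [00101]: ((0 OR (0 XOR NOT 1)) XOR ((0 IMPLIES 0) XOR 1)) -> 0
  row 6 [00110]: ((1 OR (0 XOR NOT 0)) XOR ((0 IMPLIES 1) XOR 0)) -> 0
  row 7 [00111]: ((1 OR (0 XOR NOT 1)) XOR ((0 IMPLIES 1) XOR 1)) -> 1
  row 8 [01000]: ((0 OR (0 XOR NOT 0)) XOR ((1 IMPLIES 0) XOR 0)) -> 1
  row 9 [01001]: ((0 OR (0 XOR NOT 1)) XOR ((1 IMPLIES 0) XOR 1)) -> 1
  row 10 [01010]: ((1 OR (0 XOR NOT 0)) XOR ((1 IMPLIES 1) XOR 0)) -> 0
  row 11 [01011]: ((1 OR (0 XOR NOT 1)) XOR ((1 IMPLIES 1) XOR 1)) -> 1
  row 12 [01100]: ((0 OR (0 XOR NOT 0)) XOR ((1 IMPLIES 0) XOR 0)) -> 1
  row 13 [01101]: ((0 OR (0 XOR NOT 1)) XOR ((1 IMPLIES 0) XOR 1)) -> 1
  row 14 [01110]: ((1 OR (0 XOR NOT 0)) XOR ((1 IMPLIES 1) XOR 0)) -> 0
  row 15 [01111]: ((1 OR (0 XOR NOT 1)) XOR ((1 IMPLIES 1) XOR 1)) -> 1
  row 16 [10000]: ((0 OR (1 XOR NOT 0)) XOR ((0 IMPLIES 0) XOR 0)) -> 1
  row 17 [10001]: ((0 OR (1 XOR NOT 1)) XOR ((0 IMPLIES 0) XOR 1)) -> 1
  row 18 [10010]: ((1 OR (1 XOR NOT 0)) XOR ((0 IMPLIES 1) XOR 0)) -> 0
  row 19 [10011]: ((1 OR (1 XOR NOT 1)) XOR ((0 IMPLIES 1) XOR 1)) -> 1
  row 20 [10100]: ((0 OR (1 XOR NOT 0)) XOR ((0 IMPLIES 0) XOR 0)) -> 1
  row 21 [10101]: ((0 OR (1 XOR NOT 1)) XOR ((0 IMPLIES 0) XOR 1)) -> 1
  row 22 [10110]: ((1 OR (1 XOR NOT 0)) XOR ((0 IMPLIES 1) XOR 0)) -> 0
  row 23 [10111]: ((1 OR (1 XOR NOT 1)) XOR ((0 IMPLIES 1) XOR 1)) -> 1
  row 24 [11000]: ((0 OR (1 XOR NOT 0)) XOR ((1 IMPLIES 0) XOR 0)) -> 0
  row 25 [11001]: ((0 OR (1 XOR NOT 1)) XOR ((1 IMPLIES 0) XOR 1)) -> 0
  row 26 [11010]: ((1 OR (1 XOR NOT 0)) XOR ((1 IMPLIES 1) XOR 0)) -> 0
  row 27 [11011]: ((1 OR (1 XOR NOT 1)) XOR ((1 IMPLIES 1) XOR 1)) -> 1
  row 28 [11100]: ((0 OR (1 XOR NOT 0)) XOR ((1 IMPLIES 0) XOR 0)) -> 0
  row 29 [11101]: ((0 OR (1 XOR NOT 1)) XOR ((1 IMPLIES 0) XOR 1)) -> 0
  row 30 [11110]: ((1 OR (1 XOR NOT 0)) XOR ((1 IMPLIES 1) XOR 0)) -> 0
  row 31 [11111]: ((1 OR (1 XOR NOT 1)) XOR ((1 IMPLIES 1) XOR 1)) -> 1
Full result column, 4 rows per line (a,b,c fixed per line; d,e runs 00..11 left to right):
  rows 0-3 [a,b,c=000]: 0001  = hex 1
  rows 4-7 [a,b,c=001]: 0001  = hex 1
  rows 8-11 [a,b,c=010]: 1101  = hex D
  rows 12-15 [a,b,c=011]: 1101  = hex D
  rows 16-19 [a,b,c=100]: 1101  = hex D
  rows 20-23 [a,b,c=101]: 1101  = hex D
  rows 24-27 [a,b,c=110]: 0001  = hex 1
  rows 28-31 [a,b,c=111]: 0001  = hex 1
Output column (row 0 .. row 31) = 00010001110111011101110100010001
Output column grouped in 4s = 0001 0001 1101 1101 1101 1101 0001 0001 = 0x11DDDD11
Convert to decimal digit by digit (value = value*16 + digit):
  1 -> 1
  1*16 + 1 = 17
  17*16 + 13 (D) = 285
  285*16 + 13 (D) = 4573
  4573*16 + 13 (D) = 73181
  73181*16 + 13 (D) = 1170909
  1170909*16 + 1 = 18734545
  18734545*16 + 1 = 299752721
Decimal = 299752721

299752721


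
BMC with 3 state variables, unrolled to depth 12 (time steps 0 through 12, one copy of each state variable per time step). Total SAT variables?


BMC unrolls to depth k, creating one copy of each state var for steps 0..k.
Step count = 12 + 1 = 13 (steps 0 through 12)
Vars per step = 3
Total = 3 * 13 = 39

39


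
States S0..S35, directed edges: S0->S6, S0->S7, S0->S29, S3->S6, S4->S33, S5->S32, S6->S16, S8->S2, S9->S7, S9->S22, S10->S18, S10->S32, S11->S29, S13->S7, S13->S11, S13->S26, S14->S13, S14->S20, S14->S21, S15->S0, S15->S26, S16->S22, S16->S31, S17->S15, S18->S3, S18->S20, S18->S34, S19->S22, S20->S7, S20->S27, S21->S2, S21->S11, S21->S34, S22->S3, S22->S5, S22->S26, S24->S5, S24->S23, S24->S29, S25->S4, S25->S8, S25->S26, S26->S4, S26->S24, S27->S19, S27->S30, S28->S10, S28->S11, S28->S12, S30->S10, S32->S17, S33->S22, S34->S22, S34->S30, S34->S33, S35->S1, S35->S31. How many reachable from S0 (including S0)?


BFS from S0:
  layer 0: {S0}
  layer 1: {S6, S7, S29}
  layer 2: {S16}
  layer 3: {S22, S31}
  layer 4: {S3, S5, S26}
  layer 5: {S4, S24, S32}
  layer 6: {S17, S23, S33}
  layer 7: {S15}
Reachable set: {S0, S3, S4, S5, S6, S7, S15, S16, S17, S22, S23, S24, S26, S29, S31, S32, S33}
Count = 17

17


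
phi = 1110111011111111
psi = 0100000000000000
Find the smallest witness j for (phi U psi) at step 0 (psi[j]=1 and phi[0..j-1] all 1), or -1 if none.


(phi U psi) at 0: need smallest j with psi[j]=1 and phi[i]=1 for all i in [0,j).
Scan from step 0:
  step 0: phi=1, psi=0 -> continue
  step 1: psi=1 and phi held for [0,1) -> witness found
Witness step = 1

1


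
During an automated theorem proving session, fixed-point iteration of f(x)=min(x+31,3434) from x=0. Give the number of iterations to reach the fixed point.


Step 1: x=0, cap=3434, increment=31
Step 2: x grows by 31 each step until capped at 3434; fixed point is x=3434
Step 3: iterations = ceil(3434/31) = 111

111


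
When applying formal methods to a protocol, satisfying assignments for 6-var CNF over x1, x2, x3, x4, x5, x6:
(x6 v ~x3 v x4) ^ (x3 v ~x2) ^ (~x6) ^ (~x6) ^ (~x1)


CNF with 5 clauses over 6 vars (64 assignments).
An assignment satisfies CNF iff every clause has >=1 true literal.
Check each row (bits = x1,x2,x3,x4,x5,x6; clause T/F shown):
  row 0 [000000]: clauses=TTTTT -> 1
  row 1 [000001]: clauses=TTFFT -> 0
  row 2 [000010]: clauses=TTTTT -> 1
  row 3 [000011]: clauses=TTFFT -> 0
  row 4 [000100]: clauses=TTTTT -> 1
  (every remaining row is evaluated the same way; all 64 results are listed next)
Full result column, 8 rows per line (x1,x2,x3 fixed per line; x4,x5,x6 runs 000..111 left to right):
  rows 0-7 [x1,x2,x3=000]: 10101010  (ones: 4)
  rows 8-15 [x1,x2,x3=001]: 00001010  (ones: 2)
  rows 16-23 [x1,x2,x3=010]: 00000000  (ones: 0)
  rows 24-31 [x1,x2,x3=011]: 00001010  (ones: 2)
  rows 32-39 [x1,x2,x3=100]: 00000000  (ones: 0)
  rows 40-47 [x1,x2,x3=101]: 00000000  (ones: 0)
  rows 48-55 [x1,x2,x3=110]: 00000000  (ones: 0)
  rows 56-63 [x1,x2,x3=111]: 00000000  (ones: 0)
Satisfying assignments = 4+2+0+2+0+0+0+0 = 8

8


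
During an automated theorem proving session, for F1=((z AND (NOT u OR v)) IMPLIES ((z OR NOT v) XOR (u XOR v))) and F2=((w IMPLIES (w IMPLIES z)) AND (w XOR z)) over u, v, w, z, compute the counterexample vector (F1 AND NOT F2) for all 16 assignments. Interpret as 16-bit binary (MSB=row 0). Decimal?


F1 = ((z AND (NOT u OR v)) IMPLIES ((z OR NOT v) XOR (u XOR v)))
F2 = ((w IMPLIES (w IMPLIES z)) AND (w XOR z))
Counterexample to F1=>F2 is where F1=1 and F2=0.
Evaluate each row (bits = u,v,w,z, MSB first):
  row 0 [0000]: F1=1 F2=0 -> F1&~F2 -> 1
  row 1 [0001]: F1=1 F2=1 -> F1&~F2 -> 0
  row 2 [0010]: F1=1 F2=0 -> F1&~F2 -> 1
  row 3 [0011]: F1=1 F2=0 -> F1&~F2 -> 1
  row 4 [0100]: F1=1 F2=0 -> F1&~F2 -> 1
  row 5 [0101]: F1=0 F2=1 -> F1&~F2 -> 0
  row 6 [0110]: F1=1 F2=0 -> F1&~F2 -> 1
  row 7 [0111]: F1=0 F2=0 -> F1&~F2 -> 0
  row 8 [1000]: F1=1 F2=0 -> F1&~F2 -> 1
  row 9 [1001]: F1=1 F2=1 -> F1&~F2 -> 0
  row 10 [1010]: F1=1 F2=0 -> F1&~F2 -> 1
  row 11 [1011]: F1=1 F2=0 -> F1&~F2 -> 1
  row 12 [1100]: F1=1 F2=0 -> F1&~F2 -> 1
  row 13 [1101]: F1=1 F2=1 -> F1&~F2 -> 0
  row 14 [1110]: F1=1 F2=0 -> F1&~F2 -> 1
  row 15 [1111]: F1=1 F2=0 -> F1&~F2 -> 1
Full result column, 4 rows per line (u,v fixed per line; w,z runs 00..11 left to right):
  rows 0-3 [u,v=00]: 1011  = hex B
  rows 4-7 [u,v=01]: 1010  = hex A
  rows 8-11 [u,v=10]: 1011  = hex B
  rows 12-15 [u,v=11]: 1011  = hex B
Counterexample vector (row 0 .. row 15) = 1011101010111011
Output column grouped in 4s = 1011 1010 1011 1011 = 0xBABB
Convert to decimal digit by digit (value = value*16 + digit):
  B -> 11
  11*16 + 10 (A) = 186
  186*16 + 11 (B) = 2987
  2987*16 + 11 (B) = 47803
Decimal = 47803

47803


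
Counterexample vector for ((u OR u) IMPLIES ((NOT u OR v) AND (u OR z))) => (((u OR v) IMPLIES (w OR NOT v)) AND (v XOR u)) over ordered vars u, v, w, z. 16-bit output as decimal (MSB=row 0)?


F1 = ((u OR u) IMPLIES ((NOT u OR v) AND (u OR z)))
F2 = (((u OR v) IMPLIES (w OR NOT v)) AND (v XOR u))
Counterexample to F1=>F2 is where F1=1 and F2=0.
Evaluate each row (bits = u,v,w,z, MSB first):
  row 0 [0000]: F1=1 F2=0 -> F1&~F2 -> 1
  row 1 [0001]: F1=1 F2=0 -> F1&~F2 -> 1
  row 2 [0010]: F1=1 F2=0 -> F1&~F2 -> 1
  row 3 [0011]: F1=1 F2=0 -> F1&~F2 -> 1
  row 4 [0100]: F1=1 F2=0 -> F1&~F2 -> 1
  row 5 [0101]: F1=1 F2=0 -> F1&~F2 -> 1
  row 6 [0110]: F1=1 F2=1 -> F1&~F2 -> 0
  row 7 [0111]: F1=1 F2=1 -> F1&~F2 -> 0
  row 8 [1000]: F1=0 F2=1 -> F1&~F2 -> 0
  row 9 [1001]: F1=0 F2=1 -> F1&~F2 -> 0
  row 10 [1010]: F1=0 F2=1 -> F1&~F2 -> 0
  row 11 [1011]: F1=0 F2=1 -> F1&~F2 -> 0
  row 12 [1100]: F1=1 F2=0 -> F1&~F2 -> 1
  row 13 [1101]: F1=1 F2=0 -> F1&~F2 -> 1
  row 14 [1110]: F1=1 F2=0 -> F1&~F2 -> 1
  row 15 [1111]: F1=1 F2=0 -> F1&~F2 -> 1
Full result column, 4 rows per line (u,v fixed per line; w,z runs 00..11 left to right):
  rows 0-3 [u,v=00]: 1111  = hex F
  rows 4-7 [u,v=01]: 1100  = hex C
  rows 8-11 [u,v=10]: 0000  = hex 0
  rows 12-15 [u,v=11]: 1111  = hex F
Counterexample vector (row 0 .. row 15) = 1111110000001111
Output column grouped in 4s = 1111 1100 0000 1111 = 0xFC0F
Convert to decimal digit by digit (value = value*16 + digit):
  F -> 15
  15*16 + 12 (C) = 252
  252*16 + 0 = 4032
  4032*16 + 15 (F) = 64527
Decimal = 64527

64527


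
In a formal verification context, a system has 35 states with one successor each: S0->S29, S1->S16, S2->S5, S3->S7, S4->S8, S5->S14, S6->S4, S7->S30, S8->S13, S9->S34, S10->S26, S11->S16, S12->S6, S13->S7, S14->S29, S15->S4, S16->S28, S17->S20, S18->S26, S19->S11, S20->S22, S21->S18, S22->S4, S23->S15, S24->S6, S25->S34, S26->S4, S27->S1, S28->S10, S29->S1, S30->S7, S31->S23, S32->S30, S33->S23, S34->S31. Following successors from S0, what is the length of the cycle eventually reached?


Trace from S0 until a state repeats:
  S0 -> S29 -> S1 -> S16 -> S28 -> S10 -> S26 -> S4 -> S8 -> S13 -> S7 -> S30 -> S7
S7 first seen at step 10, revisited at step 12.
Cycle length = 12 - 10 = 2

2


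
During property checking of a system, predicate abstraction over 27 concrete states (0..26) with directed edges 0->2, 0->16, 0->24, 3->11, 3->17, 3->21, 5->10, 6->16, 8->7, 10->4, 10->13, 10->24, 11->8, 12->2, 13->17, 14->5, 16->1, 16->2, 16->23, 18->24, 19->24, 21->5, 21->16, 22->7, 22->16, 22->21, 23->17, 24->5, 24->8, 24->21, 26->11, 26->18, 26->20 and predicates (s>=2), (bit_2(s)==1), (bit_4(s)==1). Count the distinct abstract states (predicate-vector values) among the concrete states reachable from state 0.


BFS from 0:
Concrete reachable: {0, 1, 2, 4, 5, 7, 8, 10, 13, 16, 17, 21, 23, 24}
Abstract via predicates (s>=2), (bit_2(s)==1), (bit_4(s)==1):
  (0,0,0) <- {0, 1}
  (1,0,0) <- {2, 8, 10}
  (1,0,1) <- {16, 17, 24}
  (1,1,0) <- {4, 5, 7, 13}
  (1,1,1) <- {21, 23}
Distinct abstract states = 5

5


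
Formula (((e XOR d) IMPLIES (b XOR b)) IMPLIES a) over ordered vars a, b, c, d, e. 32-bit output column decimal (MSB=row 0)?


Formula: (((e XOR d) IMPLIES (b XOR b)) IMPLIES a) over a, b, c, d, e (32 rows)
Evaluate each row (bits = a,b,c,d,e, MSB first):
  row 0 [00000]: (((0 XOR 0) IMPLIES (0 XOR 0)) IMPLIES 0) -> 0
  row 1 [00001]: (((1 XOR 0) IMPLIES (0 XOR 0)) IMPLIES 0) -> 1
  row 2 [00010]: (((0 XOR 1) IMPLIES (0 XOR 0)) IMPLIES 0) -> 1
  row 3 [00011]: (((1 XOR 1) IMPLIES (0 XOR 0)) IMPLIES 0) -> 0
  row 4 [00100]: (((0 XOR 0) IMPLIES (0 XOR 0)) IMPLIES 0) -> 0
  row 5 [00101]: (((1 XOR 0) IMPLIES (0 XOR 0)) IMPLIES 0) -> 1
  row 6 [00110]: (((0 XOR 1) IMPLIES (0 XOR 0)) IMPLIES 0) -> 1
  row 7 [00111]: (((1 XOR 1) IMPLIES (0 XOR 0)) IMPLIES 0) -> 0
  row 8 [01000]: (((0 XOR 0) IMPLIES (1 XOR 1)) IMPLIES 0) -> 0
  row 9 [01001]: (((1 XOR 0) IMPLIES (1 XOR 1)) IMPLIES 0) -> 1
  row 10 [01010]: (((0 XOR 1) IMPLIES (1 XOR 1)) IMPLIES 0) -> 1
  row 11 [01011]: (((1 XOR 1) IMPLIES (1 XOR 1)) IMPLIES 0) -> 0
  row 12 [01100]: (((0 XOR 0) IMPLIES (1 XOR 1)) IMPLIES 0) -> 0
  row 13 [01101]: (((1 XOR 0) IMPLIES (1 XOR 1)) IMPLIES 0) -> 1
  row 14 [01110]: (((0 XOR 1) IMPLIES (1 XOR 1)) IMPLIES 0) -> 1
  row 15 [01111]: (((1 XOR 1) IMPLIES (1 XOR 1)) IMPLIES 0) -> 0
  row 16 [10000]: (((0 XOR 0) IMPLIES (0 XOR 0)) IMPLIES 1) -> 1
  row 17 [10001]: (((1 XOR 0) IMPLIES (0 XOR 0)) IMPLIES 1) -> 1
  row 18 [10010]: (((0 XOR 1) IMPLIES (0 XOR 0)) IMPLIES 1) -> 1
  row 19 [10011]: (((1 XOR 1) IMPLIES (0 XOR 0)) IMPLIES 1) -> 1
  row 20 [10100]: (((0 XOR 0) IMPLIES (0 XOR 0)) IMPLIES 1) -> 1
  row 21 [10101]: (((1 XOR 0) IMPLIES (0 XOR 0)) IMPLIES 1) -> 1
  row 22 [10110]: (((0 XOR 1) IMPLIES (0 XOR 0)) IMPLIES 1) -> 1
  row 23 [10111]: (((1 XOR 1) IMPLIES (0 XOR 0)) IMPLIES 1) -> 1
  row 24 [11000]: (((0 XOR 0) IMPLIES (1 XOR 1)) IMPLIES 1) -> 1
  row 25 [11001]: (((1 XOR 0) IMPLIES (1 XOR 1)) IMPLIES 1) -> 1
  row 26 [11010]: (((0 XOR 1) IMPLIES (1 XOR 1)) IMPLIES 1) -> 1
  row 27 [11011]: (((1 XOR 1) IMPLIES (1 XOR 1)) IMPLIES 1) -> 1
  row 28 [11100]: (((0 XOR 0) IMPLIES (1 XOR 1)) IMPLIES 1) -> 1
  row 29 [11101]: (((1 XOR 0) IMPLIES (1 XOR 1)) IMPLIES 1) -> 1
  row 30 [11110]: (((0 XOR 1) IMPLIES (1 XOR 1)) IMPLIES 1) -> 1
  row 31 [11111]: (((1 XOR 1) IMPLIES (1 XOR 1)) IMPLIES 1) -> 1
Full result column, 4 rows per line (a,b,c fixed per line; d,e runs 00..11 left to right):
  rows 0-3 [a,b,c=000]: 0110  = hex 6
  rows 4-7 [a,b,c=001]: 0110  = hex 6
  rows 8-11 [a,b,c=010]: 0110  = hex 6
  rows 12-15 [a,b,c=011]: 0110  = hex 6
  rows 16-19 [a,b,c=100]: 1111  = hex F
  rows 20-23 [a,b,c=101]: 1111  = hex F
  rows 24-27 [a,b,c=110]: 1111  = hex F
  rows 28-31 [a,b,c=111]: 1111  = hex F
Output column (row 0 .. row 31) = 01100110011001101111111111111111
Output column grouped in 4s = 0110 0110 0110 0110 1111 1111 1111 1111 = 0x6666FFFF
Convert to decimal digit by digit (value = value*16 + digit):
  6 -> 6
  6*16 + 6 = 102
  102*16 + 6 = 1638
  1638*16 + 6 = 26214
  26214*16 + 15 (F) = 419439
  419439*16 + 15 (F) = 6711039
  6711039*16 + 15 (F) = 107376639
  107376639*16 + 15 (F) = 1718026239
Decimal = 1718026239

1718026239


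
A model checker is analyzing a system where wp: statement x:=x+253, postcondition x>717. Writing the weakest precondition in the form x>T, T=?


Formula: wp(x:=E, P) = P[E/x] (substitute E for x in postcondition)
Step 1: Postcondition: x>717
Step 2: Substitute x+253 for x: x+253>717
Step 3: Solve for x: x > 717-253 = 464

464


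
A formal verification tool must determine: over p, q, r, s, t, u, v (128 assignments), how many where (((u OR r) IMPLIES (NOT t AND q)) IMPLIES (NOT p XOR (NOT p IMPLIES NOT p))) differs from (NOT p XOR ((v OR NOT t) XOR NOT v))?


F1 = (((u OR r) IMPLIES (NOT t AND q)) IMPLIES (NOT p XOR (NOT p IMPLIES NOT p)))
F2 = (NOT p XOR ((v OR NOT t) XOR NOT v))
Evaluate both on each of 128 rows (bits = p,q,r,s,t,u,v):
  row 0 [0000000]: F1=0 F2=1 (differ) -> 1
  row 1 [0000001]: F1=0 F2=0 -> 0
  row 2 [0000010]: F1=1 F2=1 -> 0
  row 3 [0000011]: F1=1 F2=0 (differ) -> 1
  row 4 [0000100]: F1=0 F2=0 -> 0
  (every remaining row is evaluated the same way; all 128 results are listed next)
Full result column, 8 rows per line (p,q,r,s fixed per line; t,u,v runs 000..111 left to right):
  rows 0-7 [p,q,r,s=0000]: 10010011  (ones: 4)
  rows 8-15 [p,q,r,s=0001]: 10010011  (ones: 4)
  rows 16-23 [p,q,r,s=0010]: 01011111  (ones: 6)
  rows 24-31 [p,q,r,s=0011]: 01011111  (ones: 6)
  rows 32-39 [p,q,r,s=0100]: 10100011  (ones: 4)
  rows 40-47 [p,q,r,s=0101]: 10100011  (ones: 4)
  rows 48-55 [p,q,r,s=0110]: 10101111  (ones: 6)
  rows 56-63 [p,q,r,s=0111]: 10101111  (ones: 6)
  rows 64-71 [p,q,r,s=1000]: 10100000  (ones: 2)
  rows 72-79 [p,q,r,s=1001]: 10100000  (ones: 2)
  rows 80-87 [p,q,r,s=1010]: 10100000  (ones: 2)
  rows 88-95 [p,q,r,s=1011]: 10100000  (ones: 2)
  rows 96-103 [p,q,r,s=1100]: 10100000  (ones: 2)
  rows 104-111 [p,q,r,s=1101]: 10100000  (ones: 2)
  rows 112-119 [p,q,r,s=1110]: 10100000  (ones: 2)
  rows 120-127 [p,q,r,s=1111]: 10100000  (ones: 2)
Disagreements = 4+4+6+6+4+4+6+6+2+2+2+2+2+2+2+2 = 56

56


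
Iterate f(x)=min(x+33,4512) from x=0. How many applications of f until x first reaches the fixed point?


Step 1: x=0, cap=4512, increment=33
Step 2: x grows by 33 each step until capped at 4512; fixed point is x=4512
Step 3: iterations = ceil(4512/33) = 137

137


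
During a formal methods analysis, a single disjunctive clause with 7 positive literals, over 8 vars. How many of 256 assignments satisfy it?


Step 1: Total=2^8=256
Step 2: Unsat when all 7 false: 2^1=2
Step 3: Sat=256-2=254

254


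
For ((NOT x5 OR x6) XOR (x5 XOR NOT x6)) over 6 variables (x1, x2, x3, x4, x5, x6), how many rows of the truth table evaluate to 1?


Formula: ((NOT x5 OR x6) XOR (x5 XOR NOT x6)) over 6 vars (64 rows)
Evaluate each row (x1, x2, x3, x4, x5, x6 as bits, MSB first):
  row 0 [000000]: ((NOT 0 OR 0) XOR (0 XOR NOT 0)) -> 0
  row 1 [000001]: ((NOT 0 OR 1) XOR (0 XOR NOT 1)) -> 1
  row 2 [000010]: ((NOT 1 OR 0) XOR (1 XOR NOT 0)) -> 0
  row 3 [000011]: ((NOT 1 OR 1) XOR (1 XOR NOT 1)) -> 0
  row 4 [000100]: ((NOT 0 OR 0) XOR (0 XOR NOT 0)) -> 0
  (every remaining row is evaluated the same way; all 64 results are listed next)
Full result column, 8 rows per line (x1,x2,x3 fixed per line; x4,x5,x6 runs 000..111 left to right):
  rows 0-7 [x1,x2,x3=000]: 01000100  (ones: 2)
  rows 8-15 [x1,x2,x3=001]: 01000100  (ones: 2)
  rows 16-23 [x1,x2,x3=010]: 01000100  (ones: 2)
  rows 24-31 [x1,x2,x3=011]: 01000100  (ones: 2)
  rows 32-39 [x1,x2,x3=100]: 01000100  (ones: 2)
  rows 40-47 [x1,x2,x3=101]: 01000100  (ones: 2)
  rows 48-55 [x1,x2,x3=110]: 01000100  (ones: 2)
  rows 56-63 [x1,x2,x3=111]: 01000100  (ones: 2)
Count of 1-rows = 2+2+2+2+2+2+2+2 = 16

16


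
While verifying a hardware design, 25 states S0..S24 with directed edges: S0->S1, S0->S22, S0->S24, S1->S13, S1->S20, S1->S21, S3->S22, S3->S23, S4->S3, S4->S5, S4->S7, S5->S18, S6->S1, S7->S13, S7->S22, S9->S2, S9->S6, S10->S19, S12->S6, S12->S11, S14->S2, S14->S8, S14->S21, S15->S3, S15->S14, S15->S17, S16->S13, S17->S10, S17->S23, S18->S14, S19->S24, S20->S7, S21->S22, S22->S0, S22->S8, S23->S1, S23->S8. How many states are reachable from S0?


BFS from S0:
  layer 0: {S0}
  layer 1: {S1, S22, S24}
  layer 2: {S8, S13, S20, S21}
  layer 3: {S7}
Reachable set: {S0, S1, S7, S8, S13, S20, S21, S22, S24}
Count = 9

9
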